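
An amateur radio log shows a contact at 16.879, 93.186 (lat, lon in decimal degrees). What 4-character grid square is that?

NK66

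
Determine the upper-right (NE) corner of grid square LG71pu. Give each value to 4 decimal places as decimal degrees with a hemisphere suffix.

Field L=11, G=6: +11·20° lon, +6·10° lat → SW at lon 40°, lat -30°.
Square 7, 1: +7·2° lon, +1·1° lat → SW at lon 54°, lat -29°.
Subsquare p=15, u=20: +15·0.0833333° lon, +20·0.0416667° lat → SW at lon 55.25°, lat -28.1667°.
Cell spans 0.0833333° lon × 0.0416667° lat. NE corner is SW corner plus one full cell.
latitude 28.1250° S, longitude 55.3333° E.

28.1250° S, 55.3333° E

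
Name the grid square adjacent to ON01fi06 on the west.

Longitude extended square 0; −1 → -1, wraps to 9, carry into subsquare.
Longitude subsquare f = 5; −1 → 4 = e.
The latitude characters are unchanged.

ON01ei96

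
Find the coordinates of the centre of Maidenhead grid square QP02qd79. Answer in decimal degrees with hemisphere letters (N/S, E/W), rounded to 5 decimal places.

Field Q=16, P=15: +16·20° lon, +15·10° lat → SW at lon 140°, lat 60°.
Square 0, 2: +0·2° lon, +2·1° lat → SW at lon 140°, lat 62°.
Subsquare q=16, d=3: +16·0.0833333° lon, +3·0.0416667° lat → SW at lon 141.333°, lat 62.125°.
Extended square 7, 9: +7·0.00833333° lon, +9·0.00416667° lat → SW at lon 141.392°, lat 62.1625°.
Cell spans 0.00833333° lon × 0.00416667° lat. Centre is SW corner plus half of each.
latitude 62.16458° N, longitude 141.39583° E.

62.16458° N, 141.39583° E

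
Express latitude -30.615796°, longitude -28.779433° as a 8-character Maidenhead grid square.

HF59oj62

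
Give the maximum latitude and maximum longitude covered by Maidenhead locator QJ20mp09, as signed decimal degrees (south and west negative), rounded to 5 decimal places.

0.66667, 145.00833

Field Q=16, J=9: +16·20° lon, +9·10° lat → SW at lon 140°, lat 0°.
Square 2, 0: +2·2° lon, +0·1° lat → SW at lon 144°, lat 0°.
Subsquare m=12, p=15: +12·0.0833333° lon, +15·0.0416667° lat → SW at lon 145°, lat 0.625°.
Extended square 0, 9: +0·0.00833333° lon, +9·0.00416667° lat → SW at lon 145°, lat 0.6625°.
Cell spans 0.00833333° lon × 0.00416667° lat. NE corner is SW corner plus one full cell.
latitude 0.66667, longitude 145.00833.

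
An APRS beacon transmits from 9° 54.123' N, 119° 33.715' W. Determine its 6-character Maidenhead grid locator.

Shift to the Maidenhead origin (180°W, 90°S): lon 60.4381, lat 99.9021.
Field: lon ⌊60.4381/20⌋ = 3 → D; lat ⌊99.9021/10⌋ = 9 → J.
Square: lon ⌊0.4381/2⌋ = 0; lat ⌊9.9021/1⌋ = 9.
Subsquare: lon ⌊0.4381/0.0833333⌋ = 5 → f; lat ⌊0.9021/0.0416667⌋ = 21 → v.

DJ09fv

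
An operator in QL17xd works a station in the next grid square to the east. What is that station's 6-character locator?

QL27ad

Longitude subsquare x = 23; +1 → 24, wraps to 0 = a, carry into square.
Longitude square 1; +1 → 2.
The latitude characters are unchanged.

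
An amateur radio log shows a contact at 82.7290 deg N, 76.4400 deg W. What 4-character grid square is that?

FR12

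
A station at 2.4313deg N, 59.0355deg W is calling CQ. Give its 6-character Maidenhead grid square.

Shift to the Maidenhead origin (180°W, 90°S): lon 120.9645, lat 92.4313.
Field: lon ⌊120.9645/20⌋ = 6 → G; lat ⌊92.4313/10⌋ = 9 → J.
Square: lon ⌊0.9645/2⌋ = 0; lat ⌊2.4313/1⌋ = 2.
Subsquare: lon ⌊0.9645/0.0833333⌋ = 11 → l; lat ⌊0.4313/0.0416667⌋ = 10 → k.

GJ02lk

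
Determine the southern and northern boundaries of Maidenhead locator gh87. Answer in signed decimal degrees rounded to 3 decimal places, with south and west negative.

-13.000, -12.000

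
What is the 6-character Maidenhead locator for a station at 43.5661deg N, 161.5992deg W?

AN93en

Add 180° to longitude and 90° to latitude: 18.4008, 133.5661.
Field (20°×10°, letters A–R): 18.4008/20 → 0 → A, 133.5661/10 → 13 → N; chars AN.
Square (2°×1°, digits 0–9): 18.4008/2 → 9, 3.5661/1 → 3; chars 93.
Subsquare (5′×2.5′, letters a–x): 0.4008/0.0833333 → 4 → e, 0.5661/0.0416667 → 13 → n; chars en.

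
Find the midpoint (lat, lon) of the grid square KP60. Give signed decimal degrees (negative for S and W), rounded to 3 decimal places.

60.500, 33.000

Field K=10, P=15: +10·20° lon, +15·10° lat → SW at lon 20°, lat 60°.
Square 6, 0: +6·2° lon, +0·1° lat → SW at lon 32°, lat 60°.
Cell spans 2° lon × 1° lat. Centre is SW corner plus half of each.
latitude 60.500, longitude 33.000.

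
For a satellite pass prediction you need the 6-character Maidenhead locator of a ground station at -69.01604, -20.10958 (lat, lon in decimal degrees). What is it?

Offset from 180°W / 90°S: lon 159.8904°, lat 20.9840°.
Field (20°×10°, letters A–R): lon ⌊159.8904/20⌋ = 7 → H; lat ⌊20.9840/10⌋ = 2 → C.
Square (2°×1°, digits 0–9): lon ⌊19.8904/2⌋ = 9; lat ⌊0.9840/1⌋ = 0.
Subsquare (5′×2.5′, letters a–x): lon ⌊1.8904/0.0833333⌋ = 22 → w; lat ⌊0.9840/0.0416667⌋ = 23 → x.

HC90wx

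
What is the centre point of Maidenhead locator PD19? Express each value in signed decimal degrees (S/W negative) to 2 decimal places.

-50.50, 123.00

Field P=15, D=3: +15·20° lon, +3·10° lat → SW at lon 120°, lat -60°.
Square 1, 9: +1·2° lon, +9·1° lat → SW at lon 122°, lat -51°.
Cell spans 2° lon × 1° lat. Centre is SW corner plus half of each.
latitude -50.50, longitude 123.00.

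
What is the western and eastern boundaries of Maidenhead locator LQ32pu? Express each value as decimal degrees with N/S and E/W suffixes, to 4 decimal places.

Field L=11, Q=16: +11·20° lon, +16·10° lat → SW at lon 40°, lat 70°.
Square 3, 2: +3·2° lon, +2·1° lat → SW at lon 46°, lat 72°.
Subsquare p=15, u=20: +15·0.0833333° lon, +20·0.0416667° lat → SW at lon 47.25°, lat 72.8333°.
Cell spans 0.0833333° lon × 0.0416667° lat.
west 47.2500° E, east 47.3333° E.

47.2500° E, 47.3333° E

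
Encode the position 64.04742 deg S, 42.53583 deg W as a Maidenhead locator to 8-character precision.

GC85rw58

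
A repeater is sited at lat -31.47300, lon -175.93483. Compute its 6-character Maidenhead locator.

AF28am

Add 180° to longitude and 90° to latitude: 4.0652, 58.5270.
Field: lon ⌊4.0652/20⌋ = 0 → A; lat ⌊58.5270/10⌋ = 5 → F.
Square: lon ⌊4.0652/2⌋ = 2; lat ⌊8.5270/1⌋ = 8.
Subsquare: lon ⌊0.0652/0.0833333⌋ = 0 → a; lat ⌊0.5270/0.0416667⌋ = 12 → m.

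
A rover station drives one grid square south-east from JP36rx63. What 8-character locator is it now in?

Longitude extended square 6; +1 → 7.
Latitude extended square 3; −1 → 2.

JP36rx72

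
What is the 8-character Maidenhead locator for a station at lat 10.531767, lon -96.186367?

Add 180° to longitude and 90° to latitude: 83.81363, 100.53177.
Field: 83.81363/20 → 4 → E, 100.53177/10 → 10 → K; chars EK.
Square: 3.81363/2 → 1, 0.53177/1 → 0; chars 10.
Subsquare: 1.81363/0.0833333 → 21 → v, 0.53177/0.0416667 → 12 → m; chars vm.
Extended square: 0.06363/0.00833333 → 7, 0.03177/0.00416667 → 7; chars 77.

EK10vm77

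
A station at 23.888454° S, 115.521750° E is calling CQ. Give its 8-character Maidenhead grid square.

OG76sc26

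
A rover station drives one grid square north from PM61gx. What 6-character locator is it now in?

Latitude subsquare x = 23; +1 → 24, wraps to 0 = a, carry into square.
Latitude square 1; +1 → 2.
The longitude characters are unchanged.

PM62ga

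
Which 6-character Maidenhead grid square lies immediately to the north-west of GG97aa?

GG87xb

Longitude subsquare a = 0; −1 → -1, wraps to 23 = x, carry into square.
Longitude square 9; −1 → 8.
Latitude subsquare a = 0; +1 → 1 = b.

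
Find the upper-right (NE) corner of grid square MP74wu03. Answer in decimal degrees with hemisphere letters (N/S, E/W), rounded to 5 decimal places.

Field M=12, P=15: +12·20° lon, +15·10° lat → SW at lon 60°, lat 60°.
Square 7, 4: +7·2° lon, +4·1° lat → SW at lon 74°, lat 64°.
Subsquare w=22, u=20: +22·0.0833333° lon, +20·0.0416667° lat → SW at lon 75.8333°, lat 64.8333°.
Extended square 0, 3: +0·0.00833333° lon, +3·0.00416667° lat → SW at lon 75.8333°, lat 64.8458°.
Cell spans 0.00833333° lon × 0.00416667° lat. NE corner is SW corner plus one full cell.
latitude 64.85000° N, longitude 75.84167° E.

64.85000° N, 75.84167° E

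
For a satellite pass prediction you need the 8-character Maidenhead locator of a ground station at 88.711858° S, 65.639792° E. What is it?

Add 180° to longitude and 90° to latitude: 245.63979, 1.28814.
Field: 245.63979/20 → 12 → M, 1.28814/10 → 0 → A; chars MA.
Square: 5.63979/2 → 2, 1.28814/1 → 1; chars 21.
Subsquare: 1.63979/0.0833333 → 19 → t, 0.28814/0.0416667 → 6 → g; chars tg.
Extended square: 0.05646/0.00833333 → 6, 0.03814/0.00416667 → 9; chars 69.

MA21tg69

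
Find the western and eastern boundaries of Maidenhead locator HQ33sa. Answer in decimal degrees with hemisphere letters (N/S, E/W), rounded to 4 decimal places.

32.5000° W, 32.4167° W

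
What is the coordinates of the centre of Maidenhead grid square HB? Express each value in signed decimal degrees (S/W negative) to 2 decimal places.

-75.00, -30.00

Field H=7, B=1: +7·20° lon, +1·10° lat → SW at lon -40°, lat -80°.
Cell spans 20° lon × 10° lat. Centre is SW corner plus half of each.
latitude -75.00, longitude -30.00.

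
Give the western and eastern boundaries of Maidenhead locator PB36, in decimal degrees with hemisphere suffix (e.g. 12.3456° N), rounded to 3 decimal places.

126.000° E, 128.000° E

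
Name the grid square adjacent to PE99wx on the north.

Latitude subsquare x = 23; +1 → 24, wraps to 0 = a, carry into square.
Latitude square 9; +1 → 10, wraps to 0, carry into field.
Latitude field E = 4; +1 → 5 = F.
The longitude characters are unchanged.

PF90wa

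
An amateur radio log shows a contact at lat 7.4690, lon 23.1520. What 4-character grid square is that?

KJ17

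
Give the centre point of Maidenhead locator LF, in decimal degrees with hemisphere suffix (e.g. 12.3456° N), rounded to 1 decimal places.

35.0° S, 50.0° E

Field L=11, F=5: +11·20° lon, +5·10° lat → SW at lon 40°, lat -40°.
Cell spans 20° lon × 10° lat. Centre is SW corner plus half of each.
latitude 35.0° S, longitude 50.0° E.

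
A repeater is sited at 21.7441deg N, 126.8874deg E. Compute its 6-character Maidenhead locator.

Shift to the Maidenhead origin (180°W, 90°S): lon 306.8874, lat 111.7441.
Field (20°×10°, letters A–R): 306.8874/20 → 15 → P, 111.7441/10 → 11 → L; chars PL.
Square (2°×1°, digits 0–9): 6.8874/2 → 3, 1.7441/1 → 1; chars 31.
Subsquare (5′×2.5′, letters a–x): 0.8874/0.0833333 → 10 → k, 0.7441/0.0416667 → 17 → r; chars kr.

PL31kr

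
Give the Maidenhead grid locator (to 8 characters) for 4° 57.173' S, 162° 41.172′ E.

RI15ib21

Add 180° to longitude and 90° to latitude: 342.68620, 85.04712.
Field: 342.68620/20 → 17 → R, 85.04712/10 → 8 → I; chars RI.
Square: 2.68620/2 → 1, 5.04712/1 → 5; chars 15.
Subsquare: 0.68620/0.0833333 → 8 → i, 0.04712/0.0416667 → 1 → b; chars ib.
Extended square: 0.01953/0.00833333 → 2, 0.00545/0.00416667 → 1; chars 21.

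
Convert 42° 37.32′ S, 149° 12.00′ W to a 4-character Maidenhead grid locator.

BE57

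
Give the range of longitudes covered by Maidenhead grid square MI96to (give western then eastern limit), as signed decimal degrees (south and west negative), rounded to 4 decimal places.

79.5833, 79.6667

Field M=12, I=8: +12·20° lon, +8·10° lat → SW at lon 60°, lat -10°.
Square 9, 6: +9·2° lon, +6·1° lat → SW at lon 78°, lat -4°.
Subsquare t=19, o=14: +19·0.0833333° lon, +14·0.0416667° lat → SW at lon 79.5833°, lat -3.41667°.
Cell spans 0.0833333° lon × 0.0416667° lat.
west 79.5833, east 79.6667.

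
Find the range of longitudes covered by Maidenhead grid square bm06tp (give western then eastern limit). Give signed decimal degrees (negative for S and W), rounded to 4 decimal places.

-158.4167, -158.3333

Field B=1, M=12: +1·20° lon, +12·10° lat → SW at lon -160°, lat 30°.
Square 0, 6: +0·2° lon, +6·1° lat → SW at lon -160°, lat 36°.
Subsquare t=19, p=15: +19·0.0833333° lon, +15·0.0416667° lat → SW at lon -158.417°, lat 36.625°.
Cell spans 0.0833333° lon × 0.0416667° lat.
west -158.4167, east -158.3333.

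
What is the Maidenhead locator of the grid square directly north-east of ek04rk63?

EK04rk74

Longitude extended square 6; +1 → 7.
Latitude extended square 3; +1 → 4.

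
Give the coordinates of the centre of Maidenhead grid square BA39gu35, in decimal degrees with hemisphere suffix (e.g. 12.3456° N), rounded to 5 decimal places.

Field B=1, A=0: +1·20° lon, +0·10° lat → SW at lon -160°, lat -90°.
Square 3, 9: +3·2° lon, +9·1° lat → SW at lon -154°, lat -81°.
Subsquare g=6, u=20: +6·0.0833333° lon, +20·0.0416667° lat → SW at lon -153.5°, lat -80.1667°.
Extended square 3, 5: +3·0.00833333° lon, +5·0.00416667° lat → SW at lon -153.475°, lat -80.1458°.
Cell spans 0.00833333° lon × 0.00416667° lat. Centre is SW corner plus half of each.
latitude 80.14375° S, longitude 153.47083° W.

80.14375° S, 153.47083° W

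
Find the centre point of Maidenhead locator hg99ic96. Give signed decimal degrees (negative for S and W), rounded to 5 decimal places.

Field H=7, G=6: +7·20° lon, +6·10° lat → SW at lon -40°, lat -30°.
Square 9, 9: +9·2° lon, +9·1° lat → SW at lon -22°, lat -21°.
Subsquare i=8, c=2: +8·0.0833333° lon, +2·0.0416667° lat → SW at lon -21.3333°, lat -20.9167°.
Extended square 9, 6: +9·0.00833333° lon, +6·0.00416667° lat → SW at lon -21.2583°, lat -20.8917°.
Cell spans 0.00833333° lon × 0.00416667° lat. Centre is SW corner plus half of each.
latitude -20.88958, longitude -21.25417.

-20.88958, -21.25417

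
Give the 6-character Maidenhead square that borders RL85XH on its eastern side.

Longitude subsquare x = 23; +1 → 24, wraps to 0 = a, carry into square.
Longitude square 8; +1 → 9.
The latitude characters are unchanged.

RL95ah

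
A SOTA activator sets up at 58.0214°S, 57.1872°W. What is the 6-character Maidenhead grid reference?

GD11jx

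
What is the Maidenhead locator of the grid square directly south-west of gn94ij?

GN94hi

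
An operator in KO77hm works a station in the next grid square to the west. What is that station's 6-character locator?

KO77gm

Longitude subsquare h = 7; −1 → 6 = g.
The latitude characters are unchanged.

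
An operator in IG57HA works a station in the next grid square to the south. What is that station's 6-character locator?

IG56hx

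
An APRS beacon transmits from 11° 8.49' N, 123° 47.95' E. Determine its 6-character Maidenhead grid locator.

Shift to the Maidenhead origin (180°W, 90°S): lon 303.7992, lat 101.1415.
Field: 303.7992/20 → 15 → P, 101.1415/10 → 10 → K; chars PK.
Square: 3.7992/2 → 1, 1.1415/1 → 1; chars 11.
Subsquare: 1.7992/0.0833333 → 21 → v, 0.1415/0.0416667 → 3 → d; chars vd.

PK11vd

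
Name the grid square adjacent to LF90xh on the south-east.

MF00ag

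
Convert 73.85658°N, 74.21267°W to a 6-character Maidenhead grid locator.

FQ23vu

Shift to the Maidenhead origin (180°W, 90°S): lon 105.7873, lat 163.8566.
Field: 105.7873/20 → 5 → F, 163.8566/10 → 16 → Q; chars FQ.
Square: 5.7873/2 → 2, 3.8566/1 → 3; chars 23.
Subsquare: 1.7873/0.0833333 → 21 → v, 0.8566/0.0416667 → 20 → u; chars vu.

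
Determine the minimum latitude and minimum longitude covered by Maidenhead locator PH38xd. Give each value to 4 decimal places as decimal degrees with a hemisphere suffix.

11.8750° S, 127.9167° E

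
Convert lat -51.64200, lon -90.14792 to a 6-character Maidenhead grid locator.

ED48wi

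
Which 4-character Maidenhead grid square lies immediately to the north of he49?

Latitude square 9; +1 → 10, wraps to 0, carry into field.
Latitude field E = 4; +1 → 5 = F.
The longitude characters are unchanged.

HF40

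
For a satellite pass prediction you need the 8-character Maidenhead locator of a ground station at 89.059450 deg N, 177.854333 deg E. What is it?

RR89wb24

Shift to the Maidenhead origin (180°W, 90°S): lon 357.85433, lat 179.05945.
Field: lon ⌊357.85433/20⌋ = 17 → R; lat ⌊179.05945/10⌋ = 17 → R.
Square: lon ⌊17.85433/2⌋ = 8; lat ⌊9.05945/1⌋ = 9.
Subsquare: lon ⌊1.85433/0.0833333⌋ = 22 → w; lat ⌊0.05945/0.0416667⌋ = 1 → b.
Extended square: lon ⌊0.02100/0.00833333⌋ = 2; lat ⌊0.01778/0.00416667⌋ = 4.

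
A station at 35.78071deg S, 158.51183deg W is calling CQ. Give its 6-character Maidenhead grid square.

Add 180° to longitude and 90° to latitude: 21.4882, 54.2193.
Field: lon ⌊21.4882/20⌋ = 1 → B; lat ⌊54.2193/10⌋ = 5 → F.
Square: lon ⌊1.4882/2⌋ = 0; lat ⌊4.2193/1⌋ = 4.
Subsquare: lon ⌊1.4882/0.0833333⌋ = 17 → r; lat ⌊0.2193/0.0416667⌋ = 5 → f.

BF04rf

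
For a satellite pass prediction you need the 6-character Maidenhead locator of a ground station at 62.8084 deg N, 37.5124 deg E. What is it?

KP82st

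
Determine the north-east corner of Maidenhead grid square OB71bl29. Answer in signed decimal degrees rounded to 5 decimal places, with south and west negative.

Field O=14, B=1: +14·20° lon, +1·10° lat → SW at lon 100°, lat -80°.
Square 7, 1: +7·2° lon, +1·1° lat → SW at lon 114°, lat -79°.
Subsquare b=1, l=11: +1·0.0833333° lon, +11·0.0416667° lat → SW at lon 114.083°, lat -78.5417°.
Extended square 2, 9: +2·0.00833333° lon, +9·0.00416667° lat → SW at lon 114.1°, lat -78.5042°.
Cell spans 0.00833333° lon × 0.00416667° lat. NE corner is SW corner plus one full cell.
latitude -78.50000, longitude 114.10833.

-78.50000, 114.10833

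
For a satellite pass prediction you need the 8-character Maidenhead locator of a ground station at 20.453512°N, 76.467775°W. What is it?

FL10sk38

Add 180° to longitude and 90° to latitude: 103.53222, 110.45351.
Field: lon ⌊103.53222/20⌋ = 5 → F; lat ⌊110.45351/10⌋ = 11 → L.
Square: lon ⌊3.53222/2⌋ = 1; lat ⌊0.45351/1⌋ = 0.
Subsquare: lon ⌊1.53222/0.0833333⌋ = 18 → s; lat ⌊0.45351/0.0416667⌋ = 10 → k.
Extended square: lon ⌊0.03222/0.00833333⌋ = 3; lat ⌊0.03685/0.00416667⌋ = 8.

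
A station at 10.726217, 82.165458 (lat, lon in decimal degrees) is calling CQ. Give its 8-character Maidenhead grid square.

NK10br94

Add 180° to longitude and 90° to latitude: 262.16546, 100.72622.
Field: 262.16546/20 → 13 → N, 100.72622/10 → 10 → K; chars NK.
Square: 2.16546/2 → 1, 0.72622/1 → 0; chars 10.
Subsquare: 0.16546/0.0833333 → 1 → b, 0.72622/0.0416667 → 17 → r; chars br.
Extended square: 0.08212/0.00833333 → 9, 0.01788/0.00416667 → 4; chars 94.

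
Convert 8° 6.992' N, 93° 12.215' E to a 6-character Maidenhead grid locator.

NJ68oc

Add 180° to longitude and 90° to latitude: 273.2036, 98.1165.
Field (20°×10°, letters A–R): 273.2036/20 → 13 → N, 98.1165/10 → 9 → J; chars NJ.
Square (2°×1°, digits 0–9): 13.2036/2 → 6, 8.1165/1 → 8; chars 68.
Subsquare (5′×2.5′, letters a–x): 1.2036/0.0833333 → 14 → o, 0.1165/0.0416667 → 2 → c; chars oc.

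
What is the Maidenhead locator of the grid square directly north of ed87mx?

ED88ma

Latitude subsquare x = 23; +1 → 24, wraps to 0 = a, carry into square.
Latitude square 7; +1 → 8.
The longitude characters are unchanged.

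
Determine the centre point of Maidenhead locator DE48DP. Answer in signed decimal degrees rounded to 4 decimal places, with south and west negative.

Field D=3, E=4: +3·20° lon, +4·10° lat → SW at lon -120°, lat -50°.
Square 4, 8: +4·2° lon, +8·1° lat → SW at lon -112°, lat -42°.
Subsquare d=3, p=15: +3·0.0833333° lon, +15·0.0416667° lat → SW at lon -111.75°, lat -41.375°.
Cell spans 0.0833333° lon × 0.0416667° lat. Centre is SW corner plus half of each.
latitude -41.3542, longitude -111.7083.

-41.3542, -111.7083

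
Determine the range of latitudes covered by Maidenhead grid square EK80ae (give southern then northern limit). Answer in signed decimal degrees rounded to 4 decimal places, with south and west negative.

10.1667, 10.2083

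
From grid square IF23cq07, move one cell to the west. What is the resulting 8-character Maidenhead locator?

IF23bq97

Longitude extended square 0; −1 → -1, wraps to 9, carry into subsquare.
Longitude subsquare c = 2; −1 → 1 = b.
The latitude characters are unchanged.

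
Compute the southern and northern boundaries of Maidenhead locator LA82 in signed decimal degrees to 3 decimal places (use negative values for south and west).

-88.000, -87.000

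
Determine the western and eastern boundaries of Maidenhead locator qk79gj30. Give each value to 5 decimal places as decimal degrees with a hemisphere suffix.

154.52500° E, 154.53333° E

Field Q=16, K=10: +16·20° lon, +10·10° lat → SW at lon 140°, lat 10°.
Square 7, 9: +7·2° lon, +9·1° lat → SW at lon 154°, lat 19°.
Subsquare g=6, j=9: +6·0.0833333° lon, +9·0.0416667° lat → SW at lon 154.5°, lat 19.375°.
Extended square 3, 0: +3·0.00833333° lon, +0·0.00416667° lat → SW at lon 154.525°, lat 19.375°.
Cell spans 0.00833333° lon × 0.00416667° lat.
west 154.52500° E, east 154.53333° E.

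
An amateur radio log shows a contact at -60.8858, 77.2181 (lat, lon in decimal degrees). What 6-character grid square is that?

MC89oc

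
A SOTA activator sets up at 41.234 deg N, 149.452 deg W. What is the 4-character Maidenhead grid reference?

Shift to the Maidenhead origin (180°W, 90°S): lon 30.55, lat 131.23.
Field: 30.55/20 → 1 → B, 131.23/10 → 13 → N; chars BN.
Square: 10.55/2 → 5, 1.23/1 → 1; chars 51.

BN51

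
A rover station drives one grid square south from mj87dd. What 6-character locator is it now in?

Latitude subsquare d = 3; −1 → 2 = c.
The longitude characters are unchanged.

MJ87dc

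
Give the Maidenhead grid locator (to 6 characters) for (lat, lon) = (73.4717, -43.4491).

Shift to the Maidenhead origin (180°W, 90°S): lon 136.5509, lat 163.4717.
Field: 136.5509/20 → 6 → G, 163.4717/10 → 16 → Q; chars GQ.
Square: 16.5509/2 → 8, 3.4717/1 → 3; chars 83.
Subsquare: 0.5509/0.0833333 → 6 → g, 0.4717/0.0416667 → 11 → l; chars gl.

GQ83gl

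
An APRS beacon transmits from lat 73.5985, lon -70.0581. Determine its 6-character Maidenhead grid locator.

FQ43xo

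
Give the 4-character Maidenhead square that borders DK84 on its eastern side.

DK94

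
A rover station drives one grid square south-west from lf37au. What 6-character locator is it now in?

Longitude subsquare a = 0; −1 → -1, wraps to 23 = x, carry into square.
Longitude square 3; −1 → 2.
Latitude subsquare u = 20; −1 → 19 = t.

LF27xt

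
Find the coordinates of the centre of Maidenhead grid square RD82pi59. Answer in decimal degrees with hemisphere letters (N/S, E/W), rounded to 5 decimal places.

Field R=17, D=3: +17·20° lon, +3·10° lat → SW at lon 160°, lat -60°.
Square 8, 2: +8·2° lon, +2·1° lat → SW at lon 176°, lat -58°.
Subsquare p=15, i=8: +15·0.0833333° lon, +8·0.0416667° lat → SW at lon 177.25°, lat -57.6667°.
Extended square 5, 9: +5·0.00833333° lon, +9·0.00416667° lat → SW at lon 177.292°, lat -57.6292°.
Cell spans 0.00833333° lon × 0.00416667° lat. Centre is SW corner plus half of each.
latitude 57.62708° S, longitude 177.29583° E.

57.62708° S, 177.29583° E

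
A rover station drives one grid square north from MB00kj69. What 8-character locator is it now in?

MB00kk60

Latitude extended square 9; +1 → 10, wraps to 0, carry into subsquare.
Latitude subsquare j = 9; +1 → 10 = k.
The longitude characters are unchanged.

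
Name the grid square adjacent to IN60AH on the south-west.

IN50xg

Longitude subsquare a = 0; −1 → -1, wraps to 23 = x, carry into square.
Longitude square 6; −1 → 5.
Latitude subsquare h = 7; −1 → 6 = g.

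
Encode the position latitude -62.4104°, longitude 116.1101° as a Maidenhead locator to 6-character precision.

Shift to the Maidenhead origin (180°W, 90°S): lon 296.1101, lat 27.5896.
Field: lon ⌊296.1101/20⌋ = 14 → O; lat ⌊27.5896/10⌋ = 2 → C.
Square: lon ⌊16.1101/2⌋ = 8; lat ⌊7.5896/1⌋ = 7.
Subsquare: lon ⌊0.1101/0.0833333⌋ = 1 → b; lat ⌊0.5896/0.0416667⌋ = 14 → o.

OC87bo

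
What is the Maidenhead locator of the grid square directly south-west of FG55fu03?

Longitude extended square 0; −1 → -1, wraps to 9, carry into subsquare.
Longitude subsquare f = 5; −1 → 4 = e.
Latitude extended square 3; −1 → 2.

FG55eu92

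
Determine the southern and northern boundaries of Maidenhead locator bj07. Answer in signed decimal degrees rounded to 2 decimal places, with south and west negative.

7.00, 8.00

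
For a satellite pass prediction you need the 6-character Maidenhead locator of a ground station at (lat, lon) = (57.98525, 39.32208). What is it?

KO97px

Add 180° to longitude and 90° to latitude: 219.3221, 147.9853.
Field: lon ⌊219.3221/20⌋ = 10 → K; lat ⌊147.9853/10⌋ = 14 → O.
Square: lon ⌊19.3221/2⌋ = 9; lat ⌊7.9853/1⌋ = 7.
Subsquare: lon ⌊1.3221/0.0833333⌋ = 15 → p; lat ⌊0.9853/0.0416667⌋ = 23 → x.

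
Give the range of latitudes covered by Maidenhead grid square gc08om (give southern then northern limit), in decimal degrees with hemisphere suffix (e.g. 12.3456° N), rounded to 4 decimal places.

Field G=6, C=2: +6·20° lon, +2·10° lat → SW at lon -60°, lat -70°.
Square 0, 8: +0·2° lon, +8·1° lat → SW at lon -60°, lat -62°.
Subsquare o=14, m=12: +14·0.0833333° lon, +12·0.0416667° lat → SW at lon -58.8333°, lat -61.5°.
Cell spans 0.0833333° lon × 0.0416667° lat.
south 61.5000° S, north 61.4583° S.

61.5000° S, 61.4583° S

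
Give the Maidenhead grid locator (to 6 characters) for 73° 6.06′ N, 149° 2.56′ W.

Offset from 180°W / 90°S: lon 30.9573°, lat 163.1010°.
Field (20°×10°, letters A–R): 30.9573/20 → 1 → B, 163.1010/10 → 16 → Q; chars BQ.
Square (2°×1°, digits 0–9): 10.9573/2 → 5, 3.1010/1 → 3; chars 53.
Subsquare (5′×2.5′, letters a–x): 0.9573/0.0833333 → 11 → l, 0.1010/0.0416667 → 2 → c; chars lc.

BQ53lc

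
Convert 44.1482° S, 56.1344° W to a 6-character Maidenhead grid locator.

Add 180° to longitude and 90° to latitude: 123.8656, 45.8518.
Field (20°×10°, letters A–R): lon ⌊123.8656/20⌋ = 6 → G; lat ⌊45.8518/10⌋ = 4 → E.
Square (2°×1°, digits 0–9): lon ⌊3.8656/2⌋ = 1; lat ⌊5.8518/1⌋ = 5.
Subsquare (5′×2.5′, letters a–x): lon ⌊1.8656/0.0833333⌋ = 22 → w; lat ⌊0.8518/0.0416667⌋ = 20 → u.

GE15wu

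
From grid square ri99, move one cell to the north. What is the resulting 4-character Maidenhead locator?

RJ90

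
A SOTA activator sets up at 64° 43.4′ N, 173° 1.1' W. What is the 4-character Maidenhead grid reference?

Add 180° to longitude and 90° to latitude: 6.98, 154.72.
Field: 6.98/20 → 0 → A, 154.72/10 → 15 → P; chars AP.
Square: 6.98/2 → 3, 4.72/1 → 4; chars 34.

AP34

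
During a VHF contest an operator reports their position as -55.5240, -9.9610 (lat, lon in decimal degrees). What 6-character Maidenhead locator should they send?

ID54al

Add 180° to longitude and 90° to latitude: 170.0390, 34.4760.
Field: lon ⌊170.0390/20⌋ = 8 → I; lat ⌊34.4760/10⌋ = 3 → D.
Square: lon ⌊10.0390/2⌋ = 5; lat ⌊4.4760/1⌋ = 4.
Subsquare: lon ⌊0.0390/0.0833333⌋ = 0 → a; lat ⌊0.4760/0.0416667⌋ = 11 → l.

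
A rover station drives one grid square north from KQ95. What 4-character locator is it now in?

Latitude square 5; +1 → 6.
The longitude characters are unchanged.

KQ96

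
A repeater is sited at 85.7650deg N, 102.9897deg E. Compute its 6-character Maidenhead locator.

Offset from 180°W / 90°S: lon 282.9897°, lat 175.7650°.
Field: lon ⌊282.9897/20⌋ = 14 → O; lat ⌊175.7650/10⌋ = 17 → R.
Square: lon ⌊2.9897/2⌋ = 1; lat ⌊5.7650/1⌋ = 5.
Subsquare: lon ⌊0.9897/0.0833333⌋ = 11 → l; lat ⌊0.7650/0.0416667⌋ = 18 → s.

OR15ls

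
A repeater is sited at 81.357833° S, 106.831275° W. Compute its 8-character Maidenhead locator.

Shift to the Maidenhead origin (180°W, 90°S): lon 73.16872, lat 8.64217.
Field: 73.16872/20 → 3 → D, 8.64217/10 → 0 → A; chars DA.
Square: 13.16872/2 → 6, 8.64217/1 → 8; chars 68.
Subsquare: 1.16872/0.0833333 → 14 → o, 0.64217/0.0416667 → 15 → p; chars op.
Extended square: 0.00206/0.00833333 → 0, 0.01717/0.00416667 → 4; chars 04.

DA68op04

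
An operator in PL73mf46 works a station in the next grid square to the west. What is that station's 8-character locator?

PL73mf36

Longitude extended square 4; −1 → 3.
The latitude characters are unchanged.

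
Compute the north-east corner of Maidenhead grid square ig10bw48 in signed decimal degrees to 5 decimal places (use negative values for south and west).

-29.04583, -17.87500

Field I=8, G=6: +8·20° lon, +6·10° lat → SW at lon -20°, lat -30°.
Square 1, 0: +1·2° lon, +0·1° lat → SW at lon -18°, lat -30°.
Subsquare b=1, w=22: +1·0.0833333° lon, +22·0.0416667° lat → SW at lon -17.9167°, lat -29.0833°.
Extended square 4, 8: +4·0.00833333° lon, +8·0.00416667° lat → SW at lon -17.8833°, lat -29.05°.
Cell spans 0.00833333° lon × 0.00416667° lat. NE corner is SW corner plus one full cell.
latitude -29.04583, longitude -17.87500.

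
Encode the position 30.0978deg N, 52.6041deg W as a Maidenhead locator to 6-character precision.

GM30qc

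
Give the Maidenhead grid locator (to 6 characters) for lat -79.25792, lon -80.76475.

Offset from 180°W / 90°S: lon 99.2352°, lat 10.7421°.
Field: 99.2352/20 → 4 → E, 10.7421/10 → 1 → B; chars EB.
Square: 19.2352/2 → 9, 0.7421/1 → 0; chars 90.
Subsquare: 1.2352/0.0833333 → 14 → o, 0.7421/0.0416667 → 17 → r; chars or.

EB90or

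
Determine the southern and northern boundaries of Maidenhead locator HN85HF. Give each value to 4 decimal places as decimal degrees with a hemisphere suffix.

45.2083° N, 45.2500° N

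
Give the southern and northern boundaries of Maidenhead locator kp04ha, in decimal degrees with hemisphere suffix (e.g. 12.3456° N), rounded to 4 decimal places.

64.0000° N, 64.0417° N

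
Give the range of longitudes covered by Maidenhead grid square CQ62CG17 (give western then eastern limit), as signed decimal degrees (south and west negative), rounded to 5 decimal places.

-127.82500, -127.81667

Field C=2, Q=16: +2·20° lon, +16·10° lat → SW at lon -140°, lat 70°.
Square 6, 2: +6·2° lon, +2·1° lat → SW at lon -128°, lat 72°.
Subsquare c=2, g=6: +2·0.0833333° lon, +6·0.0416667° lat → SW at lon -127.833°, lat 72.25°.
Extended square 1, 7: +1·0.00833333° lon, +7·0.00416667° lat → SW at lon -127.825°, lat 72.2792°.
Cell spans 0.00833333° lon × 0.00416667° lat.
west -127.82500, east -127.81667.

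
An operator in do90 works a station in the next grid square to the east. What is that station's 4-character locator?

EO00

Longitude square 9; +1 → 10, wraps to 0, carry into field.
Longitude field D = 3; +1 → 4 = E.
The latitude characters are unchanged.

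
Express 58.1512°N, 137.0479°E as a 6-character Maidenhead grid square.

PO88md

Offset from 180°W / 90°S: lon 317.0479°, lat 148.1512°.
Field: 317.0479/20 → 15 → P, 148.1512/10 → 14 → O; chars PO.
Square: 17.0479/2 → 8, 8.1512/1 → 8; chars 88.
Subsquare: 1.0479/0.0833333 → 12 → m, 0.1512/0.0416667 → 3 → d; chars md.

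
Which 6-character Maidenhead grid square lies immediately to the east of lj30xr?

Longitude subsquare x = 23; +1 → 24, wraps to 0 = a, carry into square.
Longitude square 3; +1 → 4.
The latitude characters are unchanged.

LJ40ar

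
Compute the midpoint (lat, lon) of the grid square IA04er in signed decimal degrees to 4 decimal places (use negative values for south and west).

Field I=8, A=0: +8·20° lon, +0·10° lat → SW at lon -20°, lat -90°.
Square 0, 4: +0·2° lon, +4·1° lat → SW at lon -20°, lat -86°.
Subsquare e=4, r=17: +4·0.0833333° lon, +17·0.0416667° lat → SW at lon -19.6667°, lat -85.2917°.
Cell spans 0.0833333° lon × 0.0416667° lat. Centre is SW corner plus half of each.
latitude -85.2708, longitude -19.6250.

-85.2708, -19.6250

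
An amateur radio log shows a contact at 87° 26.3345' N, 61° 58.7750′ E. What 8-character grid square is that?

Add 180° to longitude and 90° to latitude: 241.97958, 177.43891.
Field: 241.97958/20 → 12 → M, 177.43891/10 → 17 → R; chars MR.
Square: 1.97958/2 → 0, 7.43891/1 → 7; chars 07.
Subsquare: 1.97958/0.0833333 → 23 → x, 0.43891/0.0416667 → 10 → k; chars xk.
Extended square: 0.06292/0.00833333 → 7, 0.02224/0.00416667 → 5; chars 75.

MR07xk75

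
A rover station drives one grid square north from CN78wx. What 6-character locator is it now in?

CN79wa

Latitude subsquare x = 23; +1 → 24, wraps to 0 = a, carry into square.
Latitude square 8; +1 → 9.
The longitude characters are unchanged.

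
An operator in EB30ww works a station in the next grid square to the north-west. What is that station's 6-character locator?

Longitude subsquare w = 22; −1 → 21 = v.
Latitude subsquare w = 22; +1 → 23 = x.

EB30vx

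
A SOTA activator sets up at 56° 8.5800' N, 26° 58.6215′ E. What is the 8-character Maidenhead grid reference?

KO36ld74

Offset from 180°W / 90°S: lon 206.97702°, lat 146.14300°.
Field (20°×10°, letters A–R): lon ⌊206.97702/20⌋ = 10 → K; lat ⌊146.14300/10⌋ = 14 → O.
Square (2°×1°, digits 0–9): lon ⌊6.97702/2⌋ = 3; lat ⌊6.14300/1⌋ = 6.
Subsquare (5′×2.5′, letters a–x): lon ⌊0.97702/0.0833333⌋ = 11 → l; lat ⌊0.14300/0.0416667⌋ = 3 → d.
Extended square (30″×15″, digits 0–9): lon ⌊0.06036/0.00833333⌋ = 7; lat ⌊0.01800/0.00416667⌋ = 4.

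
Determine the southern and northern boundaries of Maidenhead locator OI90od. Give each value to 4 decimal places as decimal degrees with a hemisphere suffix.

Field O=14, I=8: +14·20° lon, +8·10° lat → SW at lon 100°, lat -10°.
Square 9, 0: +9·2° lon, +0·1° lat → SW at lon 118°, lat -10°.
Subsquare o=14, d=3: +14·0.0833333° lon, +3·0.0416667° lat → SW at lon 119.167°, lat -9.875°.
Cell spans 0.0833333° lon × 0.0416667° lat.
south 9.8750° S, north 9.8333° S.

9.8750° S, 9.8333° S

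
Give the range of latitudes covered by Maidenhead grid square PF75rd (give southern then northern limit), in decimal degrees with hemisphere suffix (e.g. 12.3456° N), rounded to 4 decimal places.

Field P=15, F=5: +15·20° lon, +5·10° lat → SW at lon 120°, lat -40°.
Square 7, 5: +7·2° lon, +5·1° lat → SW at lon 134°, lat -35°.
Subsquare r=17, d=3: +17·0.0833333° lon, +3·0.0416667° lat → SW at lon 135.417°, lat -34.875°.
Cell spans 0.0833333° lon × 0.0416667° lat.
south 34.8750° S, north 34.8333° S.

34.8750° S, 34.8333° S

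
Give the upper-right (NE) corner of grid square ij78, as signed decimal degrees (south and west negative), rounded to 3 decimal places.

9.000, -4.000

Field I=8, J=9: +8·20° lon, +9·10° lat → SW at lon -20°, lat 0°.
Square 7, 8: +7·2° lon, +8·1° lat → SW at lon -6°, lat 8°.
Cell spans 2° lon × 1° lat. NE corner is SW corner plus one full cell.
latitude 9.000, longitude -4.000.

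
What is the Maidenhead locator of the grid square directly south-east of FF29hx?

Longitude subsquare h = 7; +1 → 8 = i.
Latitude subsquare x = 23; −1 → 22 = w.

FF29iw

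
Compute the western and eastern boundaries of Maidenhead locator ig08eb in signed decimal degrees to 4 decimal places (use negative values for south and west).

-19.6667, -19.5833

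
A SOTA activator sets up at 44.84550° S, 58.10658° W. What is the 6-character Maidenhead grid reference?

GE05wd

Add 180° to longitude and 90° to latitude: 121.8934, 45.1545.
Field: lon ⌊121.8934/20⌋ = 6 → G; lat ⌊45.1545/10⌋ = 4 → E.
Square: lon ⌊1.8934/2⌋ = 0; lat ⌊5.1545/1⌋ = 5.
Subsquare: lon ⌊1.8934/0.0833333⌋ = 22 → w; lat ⌊0.1545/0.0416667⌋ = 3 → d.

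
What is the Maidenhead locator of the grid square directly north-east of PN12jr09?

Longitude extended square 0; +1 → 1.
Latitude extended square 9; +1 → 10, wraps to 0, carry into subsquare.
Latitude subsquare r = 17; +1 → 18 = s.

PN12js10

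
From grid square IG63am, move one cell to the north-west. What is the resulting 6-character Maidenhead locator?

IG53xn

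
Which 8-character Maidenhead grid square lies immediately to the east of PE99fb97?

Longitude extended square 9; +1 → 10, wraps to 0, carry into subsquare.
Longitude subsquare f = 5; +1 → 6 = g.
The latitude characters are unchanged.

PE99gb07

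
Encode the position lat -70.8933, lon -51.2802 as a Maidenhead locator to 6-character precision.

GB49ic

Offset from 180°W / 90°S: lon 128.7198°, lat 19.1067°.
Field: 128.7198/20 → 6 → G, 19.1067/10 → 1 → B; chars GB.
Square: 8.7198/2 → 4, 9.1067/1 → 9; chars 49.
Subsquare: 0.7198/0.0833333 → 8 → i, 0.1067/0.0416667 → 2 → c; chars ic.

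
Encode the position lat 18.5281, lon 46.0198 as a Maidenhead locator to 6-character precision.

LK38am

Add 180° to longitude and 90° to latitude: 226.0198, 108.5281.
Field: lon ⌊226.0198/20⌋ = 11 → L; lat ⌊108.5281/10⌋ = 10 → K.
Square: lon ⌊6.0198/2⌋ = 3; lat ⌊8.5281/1⌋ = 8.
Subsquare: lon ⌊0.0198/0.0833333⌋ = 0 → a; lat ⌊0.5281/0.0416667⌋ = 12 → m.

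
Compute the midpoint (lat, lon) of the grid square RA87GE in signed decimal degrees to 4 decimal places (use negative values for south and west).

Field R=17, A=0: +17·20° lon, +0·10° lat → SW at lon 160°, lat -90°.
Square 8, 7: +8·2° lon, +7·1° lat → SW at lon 176°, lat -83°.
Subsquare g=6, e=4: +6·0.0833333° lon, +4·0.0416667° lat → SW at lon 176.5°, lat -82.8333°.
Cell spans 0.0833333° lon × 0.0416667° lat. Centre is SW corner plus half of each.
latitude -82.8125, longitude 176.5417.

-82.8125, 176.5417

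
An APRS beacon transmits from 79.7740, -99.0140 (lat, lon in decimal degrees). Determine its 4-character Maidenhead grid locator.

Offset from 180°W / 90°S: lon 80.99°, lat 169.77°.
Field (20°×10°, letters A–R): 80.99/20 → 4 → E, 169.77/10 → 16 → Q; chars EQ.
Square (2°×1°, digits 0–9): 0.99/2 → 0, 9.77/1 → 9; chars 09.

EQ09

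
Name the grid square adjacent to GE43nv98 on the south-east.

GE43ov07

Longitude extended square 9; +1 → 10, wraps to 0, carry into subsquare.
Longitude subsquare n = 13; +1 → 14 = o.
Latitude extended square 8; −1 → 7.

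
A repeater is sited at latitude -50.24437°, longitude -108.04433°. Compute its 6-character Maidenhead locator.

DD59xs

Shift to the Maidenhead origin (180°W, 90°S): lon 71.9557, lat 39.7556.
Field (20°×10°, letters A–R): lon ⌊71.9557/20⌋ = 3 → D; lat ⌊39.7556/10⌋ = 3 → D.
Square (2°×1°, digits 0–9): lon ⌊11.9557/2⌋ = 5; lat ⌊9.7556/1⌋ = 9.
Subsquare (5′×2.5′, letters a–x): lon ⌊1.9557/0.0833333⌋ = 23 → x; lat ⌊0.7556/0.0416667⌋ = 18 → s.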